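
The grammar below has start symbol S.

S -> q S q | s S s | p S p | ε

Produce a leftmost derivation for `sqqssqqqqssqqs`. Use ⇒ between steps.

S ⇒ sSs ⇒ sqSqs ⇒ sqqSqqs ⇒ sqqsSsqqs ⇒ sqqssSssqqs ⇒ sqqssqSqssqqs ⇒ sqqssqqSqqssqqs ⇒ sqqssqqqqssqqs

S ⇒ sSs   [S -> s S s]
sSs ⇒ sqSqs   [S -> q S q]
sqSqs ⇒ sqqSqqs   [S -> q S q]
sqqSqqs ⇒ sqqsSsqqs   [S -> s S s]
sqqsSsqqs ⇒ sqqssSssqqs   [S -> s S s]
sqqssSssqqs ⇒ sqqssqSqssqqs   [S -> q S q]
sqqssqSqssqqs ⇒ sqqssqqSqqssqqs   [S -> q S q]
sqqssqqSqqssqqs ⇒ sqqssqqqqssqqs   [S -> ε]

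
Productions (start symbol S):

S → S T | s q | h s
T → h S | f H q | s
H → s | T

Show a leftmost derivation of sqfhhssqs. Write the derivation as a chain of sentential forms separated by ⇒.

S ⇒ ST ⇒ STT ⇒ sqTT ⇒ sqfHqT ⇒ sqfTqT ⇒ sqfhSqT ⇒ sqfhSTqT ⇒ sqfhhsTqT ⇒ sqfhhssqT ⇒ sqfhhssqs

S ⇒ ST   [S → S T]
ST ⇒ STT   [S → S T]
STT ⇒ sqTT   [S → s q]
sqTT ⇒ sqfHqT   [T → f H q]
sqfHqT ⇒ sqfTqT   [H → T]
sqfTqT ⇒ sqfhSqT   [T → h S]
sqfhSqT ⇒ sqfhSTqT   [S → S T]
sqfhSTqT ⇒ sqfhhsTqT   [S → h s]
sqfhhsTqT ⇒ sqfhhssqT   [T → s]
sqfhhssqT ⇒ sqfhhssqs   [T → s]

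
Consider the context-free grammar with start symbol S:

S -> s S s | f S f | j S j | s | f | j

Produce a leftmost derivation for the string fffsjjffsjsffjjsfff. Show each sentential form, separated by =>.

S => fSf   [S -> f S f]
fSf => ffSff   [S -> f S f]
ffSff => fffSfff   [S -> f S f]
fffSfff => fffsSsfff   [S -> s S s]
fffsSsfff => fffsjSjsfff   [S -> j S j]
fffsjSjsfff => fffsjjSjjsfff   [S -> j S j]
fffsjjSjjsfff => fffsjjfSfjjsfff   [S -> f S f]
fffsjjfSfjjsfff => fffsjjffSffjjsfff   [S -> f S f]
fffsjjffSffjjsfff => fffsjjffsSsffjjsfff   [S -> s S s]
fffsjjffsSsffjjsfff => fffsjjffsjsffjjsfff   [S -> j]

S => fSf => ffSff => fffSfff => fffsSsfff => fffsjSjsfff => fffsjjSjjsfff => fffsjjfSfjjsfff => fffsjjffSffjjsfff => fffsjjffsSsffjjsfff => fffsjjffsjsffjjsfff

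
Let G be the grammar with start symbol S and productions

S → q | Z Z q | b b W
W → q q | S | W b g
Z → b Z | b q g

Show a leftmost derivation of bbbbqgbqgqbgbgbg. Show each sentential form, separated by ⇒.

S ⇒ bbW   [S → b b W]
bbW ⇒ bbWbg   [W → W b g]
bbWbg ⇒ bbWbgbg   [W → W b g]
bbWbgbg ⇒ bbWbgbgbg   [W → W b g]
bbWbgbgbg ⇒ bbSbgbgbg   [W → S]
bbSbgbgbg ⇒ bbZZqbgbgbg   [S → Z Z q]
bbZZqbgbgbg ⇒ bbbZZqbgbgbg   [Z → b Z]
bbbZZqbgbgbg ⇒ bbbbqgZqbgbgbg   [Z → b q g]
bbbbqgZqbgbgbg ⇒ bbbbqgbqgqbgbgbg   [Z → b q g]

S ⇒ bbW ⇒ bbWbg ⇒ bbWbgbg ⇒ bbWbgbgbg ⇒ bbSbgbgbg ⇒ bbZZqbgbgbg ⇒ bbbZZqbgbgbg ⇒ bbbbqgZqbgbgbg ⇒ bbbbqgbqgqbgbgbg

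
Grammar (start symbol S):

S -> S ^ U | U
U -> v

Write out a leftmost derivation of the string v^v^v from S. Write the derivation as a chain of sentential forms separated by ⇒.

S ⇒ S^U   [S -> S ^ U]
S^U ⇒ S^U^U   [S -> S ^ U]
S^U^U ⇒ U^U^U   [S -> U]
U^U^U ⇒ v^U^U   [U -> v]
v^U^U ⇒ v^v^U   [U -> v]
v^v^U ⇒ v^v^v   [U -> v]

S⇒S^U⇒S^U^U⇒U^U^U⇒v^U^U⇒v^v^U⇒v^v^v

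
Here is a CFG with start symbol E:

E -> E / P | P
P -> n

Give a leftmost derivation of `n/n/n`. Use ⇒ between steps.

E ⇒ E/P ⇒ E/P/P ⇒ P/P/P ⇒ n/P/P ⇒ n/n/P ⇒ n/n/n

E ⇒ E/P   [E -> E / P]
E/P ⇒ E/P/P   [E -> E / P]
E/P/P ⇒ P/P/P   [E -> P]
P/P/P ⇒ n/P/P   [P -> n]
n/P/P ⇒ n/n/P   [P -> n]
n/n/P ⇒ n/n/n   [P -> n]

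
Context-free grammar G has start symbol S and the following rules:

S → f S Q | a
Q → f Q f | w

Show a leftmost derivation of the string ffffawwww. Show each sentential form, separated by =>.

S=>fSQ=>ffSQQ=>fffSQQQ=>ffffSQQQQ=>ffffaQQQQ=>ffffawQQQ=>ffffawwQQ=>ffffawwwQ=>ffffawwww

S => fSQ   [S → f S Q]
fSQ => ffSQQ   [S → f S Q]
ffSQQ => fffSQQQ   [S → f S Q]
fffSQQQ => ffffSQQQQ   [S → f S Q]
ffffSQQQQ => ffffaQQQQ   [S → a]
ffffaQQQQ => ffffawQQQ   [Q → w]
ffffawQQQ => ffffawwQQ   [Q → w]
ffffawwQQ => ffffawwwQ   [Q → w]
ffffawwwQ => ffffawwww   [Q → w]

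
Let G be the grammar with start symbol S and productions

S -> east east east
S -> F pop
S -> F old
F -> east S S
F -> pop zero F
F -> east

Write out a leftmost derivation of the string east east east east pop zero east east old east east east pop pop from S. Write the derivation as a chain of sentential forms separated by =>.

S => F pop   [S -> F pop]
F pop => east S S pop   [F -> east S S]
east S S pop => east east east east S pop   [S -> east east east]
east east east east S pop => east east east east F pop pop   [S -> F pop]
east east east east F pop pop => east east east east pop zero F pop pop   [F -> pop zero F]
east east east east pop zero F pop pop => east east east east pop zero east S S pop pop   [F -> east S S]
east east east east pop zero east S S pop pop => east east east east pop zero east F old S pop pop   [S -> F old]
east east east east pop zero east F old S pop pop => east east east east pop zero east east old S pop pop   [F -> east]
east east east east pop zero east east old S pop pop => east east east east pop zero east east old east east east pop pop   [S -> east east east]

S => F pop => east S S pop => east east east east S pop => east east east east F pop pop => east east east east pop zero F pop pop => east east east east pop zero east S S pop pop => east east east east pop zero east F old S pop pop => east east east east pop zero east east old S pop pop => east east east east pop zero east east old east east east pop pop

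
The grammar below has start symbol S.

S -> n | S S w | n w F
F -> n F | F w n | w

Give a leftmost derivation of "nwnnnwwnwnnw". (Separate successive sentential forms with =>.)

S => SSw => nwFSw => nwnFSw => nwnFwnSw => nwnnFwnSw => nwnnnFwnSw => nwnnnFwnwnSw => nwnnnwwnwnSw => nwnnnwwnwnnw

S => SSw   [S -> S S w]
SSw => nwFSw   [S -> n w F]
nwFSw => nwnFSw   [F -> n F]
nwnFSw => nwnFwnSw   [F -> F w n]
nwnFwnSw => nwnnFwnSw   [F -> n F]
nwnnFwnSw => nwnnnFwnSw   [F -> n F]
nwnnnFwnSw => nwnnnFwnwnSw   [F -> F w n]
nwnnnFwnwnSw => nwnnnwwnwnSw   [F -> w]
nwnnnwwnwnSw => nwnnnwwnwnnw   [S -> n]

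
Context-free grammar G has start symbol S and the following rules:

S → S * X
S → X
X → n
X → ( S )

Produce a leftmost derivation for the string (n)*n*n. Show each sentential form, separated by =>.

S => S*X   [S → S * X]
S*X => S*X*X   [S → S * X]
S*X*X => X*X*X   [S → X]
X*X*X => (S)*X*X   [X → ( S )]
(S)*X*X => (X)*X*X   [S → X]
(X)*X*X => (n)*X*X   [X → n]
(n)*X*X => (n)*n*X   [X → n]
(n)*n*X => (n)*n*n   [X → n]

S => S*X => S*X*X => X*X*X => (S)*X*X => (X)*X*X => (n)*X*X => (n)*n*X => (n)*n*n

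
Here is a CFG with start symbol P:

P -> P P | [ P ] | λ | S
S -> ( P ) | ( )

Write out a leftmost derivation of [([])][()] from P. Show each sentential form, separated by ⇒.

P ⇒ PP ⇒ [P]P ⇒ [S]P ⇒ [(P)]P ⇒ [([P])]P ⇒ [([])]P ⇒ [([])]PP ⇒ [([])][P]P ⇒ [([])][S]P ⇒ [([])][()]P ⇒ [([])][()]

P ⇒ PP   [P -> P P]
PP ⇒ [P]P   [P -> [ P ]]
[P]P ⇒ [S]P   [P -> S]
[S]P ⇒ [(P)]P   [S -> ( P )]
[(P)]P ⇒ [([P])]P   [P -> [ P ]]
[([P])]P ⇒ [([])]P   [P -> λ]
[([])]P ⇒ [([])]PP   [P -> P P]
[([])]PP ⇒ [([])][P]P   [P -> [ P ]]
[([])][P]P ⇒ [([])][S]P   [P -> S]
[([])][S]P ⇒ [([])][()]P   [S -> ( )]
[([])][()]P ⇒ [([])][()]   [P -> λ]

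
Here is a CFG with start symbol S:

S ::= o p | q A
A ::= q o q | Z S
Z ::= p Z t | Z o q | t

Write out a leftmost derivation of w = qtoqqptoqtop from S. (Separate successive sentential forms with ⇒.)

S ⇒ qA   [S ::= q A]
qA ⇒ qZS   [A ::= Z S]
qZS ⇒ qZoqS   [Z ::= Z o q]
qZoqS ⇒ qtoqS   [Z ::= t]
qtoqS ⇒ qtoqqA   [S ::= q A]
qtoqqA ⇒ qtoqqZS   [A ::= Z S]
qtoqqZS ⇒ qtoqqpZtS   [Z ::= p Z t]
qtoqqpZtS ⇒ qtoqqpZoqtS   [Z ::= Z o q]
qtoqqpZoqtS ⇒ qtoqqptoqtS   [Z ::= t]
qtoqqptoqtS ⇒ qtoqqptoqtop   [S ::= o p]

S ⇒ qA ⇒ qZS ⇒ qZoqS ⇒ qtoqS ⇒ qtoqqA ⇒ qtoqqZS ⇒ qtoqqpZtS ⇒ qtoqqpZoqtS ⇒ qtoqqptoqtS ⇒ qtoqqptoqtop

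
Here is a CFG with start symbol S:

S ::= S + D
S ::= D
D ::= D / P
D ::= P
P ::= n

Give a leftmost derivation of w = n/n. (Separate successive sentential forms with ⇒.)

S ⇒ D ⇒ D/P ⇒ P/P ⇒ n/P ⇒ n/n

S ⇒ D   [S ::= D]
D ⇒ D/P   [D ::= D / P]
D/P ⇒ P/P   [D ::= P]
P/P ⇒ n/P   [P ::= n]
n/P ⇒ n/n   [P ::= n]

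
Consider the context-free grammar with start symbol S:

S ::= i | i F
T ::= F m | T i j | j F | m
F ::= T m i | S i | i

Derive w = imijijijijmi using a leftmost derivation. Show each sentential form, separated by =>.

S => iF   [S ::= i F]
iF => iTmi   [F ::= T m i]
iTmi => iTijmi   [T ::= T i j]
iTijmi => iTijijmi   [T ::= T i j]
iTijijmi => iTijijijmi   [T ::= T i j]
iTijijijmi => iTijijijijmi   [T ::= T i j]
iTijijijijmi => imijijijijmi   [T ::= m]

S=>iF=>iTmi=>iTijmi=>iTijijmi=>iTijijijmi=>iTijijijijmi=>imijijijijmi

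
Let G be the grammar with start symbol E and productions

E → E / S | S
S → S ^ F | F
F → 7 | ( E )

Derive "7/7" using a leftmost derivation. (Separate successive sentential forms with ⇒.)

E ⇒ E/S   [E → E / S]
E/S ⇒ S/S   [E → S]
S/S ⇒ F/S   [S → F]
F/S ⇒ 7/S   [F → 7]
7/S ⇒ 7/F   [S → F]
7/F ⇒ 7/7   [F → 7]

E ⇒ E/S ⇒ S/S ⇒ F/S ⇒ 7/S ⇒ 7/F ⇒ 7/7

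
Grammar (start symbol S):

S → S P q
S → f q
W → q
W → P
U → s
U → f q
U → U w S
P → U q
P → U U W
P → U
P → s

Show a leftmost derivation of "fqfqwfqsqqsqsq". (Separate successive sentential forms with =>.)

S => SPq   [S → S P q]
SPq => SPqPq   [S → S P q]
SPqPq => SPqPqPq   [S → S P q]
SPqPqPq => fqPqPqPq   [S → f q]
fqPqPqPq => fqUUWqPqPq   [P → U U W]
fqUUWqPqPq => fqUwSUWqPqPq   [U → U w S]
fqUwSUWqPqPq => fqfqwSUWqPqPq   [U → f q]
fqfqwSUWqPqPq => fqfqwfqUWqPqPq   [S → f q]
fqfqwfqUWqPqPq => fqfqwfqsWqPqPq   [U → s]
fqfqwfqsWqPqPq => fqfqwfqsqqPqPq   [W → q]
fqfqwfqsqqPqPq => fqfqwfqsqqsqPq   [P → s]
fqfqwfqsqqsqPq => fqfqwfqsqqsqsq   [P → s]

S => SPq => SPqPq => SPqPqPq => fqPqPqPq => fqUUWqPqPq => fqUwSUWqPqPq => fqfqwSUWqPqPq => fqfqwfqUWqPqPq => fqfqwfqsWqPqPq => fqfqwfqsqqPqPq => fqfqwfqsqqsqPq => fqfqwfqsqqsqsq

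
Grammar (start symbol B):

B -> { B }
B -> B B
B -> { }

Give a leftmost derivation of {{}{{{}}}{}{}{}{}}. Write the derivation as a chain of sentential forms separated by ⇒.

B ⇒ {B} ⇒ {BB} ⇒ {BBB} ⇒ {BBBB} ⇒ {{}BBB} ⇒ {{}BBBB} ⇒ {{}BBBBB} ⇒ {{}{B}BBBB} ⇒ {{}{{B}}BBBB} ⇒ {{}{{{}}}BBBB} ⇒ {{}{{{}}}{}BBB} ⇒ {{}{{{}}}{}{}BB} ⇒ {{}{{{}}}{}{}{}B} ⇒ {{}{{{}}}{}{}{}{}}

B ⇒ {B}   [B -> { B }]
{B} ⇒ {BB}   [B -> B B]
{BB} ⇒ {BBB}   [B -> B B]
{BBB} ⇒ {BBBB}   [B -> B B]
{BBBB} ⇒ {{}BBB}   [B -> { }]
{{}BBB} ⇒ {{}BBBB}   [B -> B B]
{{}BBBB} ⇒ {{}BBBBB}   [B -> B B]
{{}BBBBB} ⇒ {{}{B}BBBB}   [B -> { B }]
{{}{B}BBBB} ⇒ {{}{{B}}BBBB}   [B -> { B }]
{{}{{B}}BBBB} ⇒ {{}{{{}}}BBBB}   [B -> { }]
{{}{{{}}}BBBB} ⇒ {{}{{{}}}{}BBB}   [B -> { }]
{{}{{{}}}{}BBB} ⇒ {{}{{{}}}{}{}BB}   [B -> { }]
{{}{{{}}}{}{}BB} ⇒ {{}{{{}}}{}{}{}B}   [B -> { }]
{{}{{{}}}{}{}{}B} ⇒ {{}{{{}}}{}{}{}{}}   [B -> { }]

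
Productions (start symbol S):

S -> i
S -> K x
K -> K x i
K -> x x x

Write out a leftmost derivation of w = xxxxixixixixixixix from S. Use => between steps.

S => Kx => Kxix => Kxixix => Kxixixix => Kxixixixix => Kxixixixixix => Kxixixixixixix => Kxixixixixixixix => xxxxixixixixixixix

S => Kx   [S -> K x]
Kx => Kxix   [K -> K x i]
Kxix => Kxixix   [K -> K x i]
Kxixix => Kxixixix   [K -> K x i]
Kxixixix => Kxixixixix   [K -> K x i]
Kxixixixix => Kxixixixixix   [K -> K x i]
Kxixixixixix => Kxixixixixixix   [K -> K x i]
Kxixixixixixix => Kxixixixixixixix   [K -> K x i]
Kxixixixixixixix => xxxxixixixixixixix   [K -> x x x]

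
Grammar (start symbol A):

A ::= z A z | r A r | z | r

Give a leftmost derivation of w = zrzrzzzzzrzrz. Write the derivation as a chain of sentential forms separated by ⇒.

A ⇒ zAz   [A ::= z A z]
zAz ⇒ zrArz   [A ::= r A r]
zrArz ⇒ zrzAzrz   [A ::= z A z]
zrzAzrz ⇒ zrzrArzrz   [A ::= r A r]
zrzrArzrz ⇒ zrzrzAzrzrz   [A ::= z A z]
zrzrzAzrzrz ⇒ zrzrzzAzzrzrz   [A ::= z A z]
zrzrzzAzzrzrz ⇒ zrzrzzzzzrzrz   [A ::= z]

A⇒zAz⇒zrArz⇒zrzAzrz⇒zrzrArzrz⇒zrzrzAzrzrz⇒zrzrzzAzzrzrz⇒zrzrzzzzzrzrz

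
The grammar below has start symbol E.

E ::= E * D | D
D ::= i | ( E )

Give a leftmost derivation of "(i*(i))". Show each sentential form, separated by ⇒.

E ⇒ D   [E ::= D]
D ⇒ (E)   [D ::= ( E )]
(E) ⇒ (E*D)   [E ::= E * D]
(E*D) ⇒ (D*D)   [E ::= D]
(D*D) ⇒ (i*D)   [D ::= i]
(i*D) ⇒ (i*(E))   [D ::= ( E )]
(i*(E)) ⇒ (i*(D))   [E ::= D]
(i*(D)) ⇒ (i*(i))   [D ::= i]

E ⇒ D ⇒ (E) ⇒ (E*D) ⇒ (D*D) ⇒ (i*D) ⇒ (i*(E)) ⇒ (i*(D)) ⇒ (i*(i))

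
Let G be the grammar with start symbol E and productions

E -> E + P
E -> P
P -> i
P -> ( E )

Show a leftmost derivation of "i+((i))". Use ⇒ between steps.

E ⇒ E+P ⇒ P+P ⇒ i+P ⇒ i+(E) ⇒ i+(P) ⇒ i+((E)) ⇒ i+((P)) ⇒ i+((i))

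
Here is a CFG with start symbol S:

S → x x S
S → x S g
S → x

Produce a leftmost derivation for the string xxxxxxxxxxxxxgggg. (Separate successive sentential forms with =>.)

S => xSg => xxSgg => xxxSggg => xxxxSgggg => xxxxxxSgggg => xxxxxxxxSgggg => xxxxxxxxxxSgggg => xxxxxxxxxxxxSgggg => xxxxxxxxxxxxxgggg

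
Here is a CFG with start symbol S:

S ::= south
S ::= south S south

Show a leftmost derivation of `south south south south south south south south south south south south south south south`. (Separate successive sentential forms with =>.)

S => south S south => south south S south south => south south south S south south south => south south south south S south south south south => south south south south south S south south south south south => south south south south south south S south south south south south south => south south south south south south south S south south south south south south south => south south south south south south south south south south south south south south south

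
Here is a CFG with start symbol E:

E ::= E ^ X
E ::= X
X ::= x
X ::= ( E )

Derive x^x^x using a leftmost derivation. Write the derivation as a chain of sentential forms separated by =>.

E => E^X => E^X^X => X^X^X => x^X^X => x^x^X => x^x^x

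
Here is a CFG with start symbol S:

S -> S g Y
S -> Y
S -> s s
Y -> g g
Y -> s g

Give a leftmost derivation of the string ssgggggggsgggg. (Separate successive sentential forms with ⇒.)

S⇒SgY⇒SgYgY⇒SgYgYgY⇒SgYgYgYgY⇒ssgYgYgYgY⇒ssggggYgYgY⇒ssgggggggYgY⇒ssgggggggsggY⇒ssgggggggsgggg

S ⇒ SgY   [S -> S g Y]
SgY ⇒ SgYgY   [S -> S g Y]
SgYgY ⇒ SgYgYgY   [S -> S g Y]
SgYgYgY ⇒ SgYgYgYgY   [S -> S g Y]
SgYgYgYgY ⇒ ssgYgYgYgY   [S -> s s]
ssgYgYgYgY ⇒ ssggggYgYgY   [Y -> g g]
ssggggYgYgY ⇒ ssgggggggYgY   [Y -> g g]
ssgggggggYgY ⇒ ssgggggggsggY   [Y -> s g]
ssgggggggsggY ⇒ ssgggggggsgggg   [Y -> g g]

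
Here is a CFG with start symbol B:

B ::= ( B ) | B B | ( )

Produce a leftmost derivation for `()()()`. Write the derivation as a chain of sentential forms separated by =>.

B => BB   [B ::= B B]
BB => ()B   [B ::= ( )]
()B => ()BB   [B ::= B B]
()BB => ()()B   [B ::= ( )]
()()B => ()()()   [B ::= ( )]

B=>BB=>()B=>()BB=>()()B=>()()()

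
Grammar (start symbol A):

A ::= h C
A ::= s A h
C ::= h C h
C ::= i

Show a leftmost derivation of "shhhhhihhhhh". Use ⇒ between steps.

A ⇒ sAh ⇒ shCh ⇒ shhChh ⇒ shhhChhh ⇒ shhhhChhhh ⇒ shhhhhChhhhh ⇒ shhhhhihhhhh

A ⇒ sAh   [A ::= s A h]
sAh ⇒ shCh   [A ::= h C]
shCh ⇒ shhChh   [C ::= h C h]
shhChh ⇒ shhhChhh   [C ::= h C h]
shhhChhh ⇒ shhhhChhhh   [C ::= h C h]
shhhhChhhh ⇒ shhhhhChhhhh   [C ::= h C h]
shhhhhChhhhh ⇒ shhhhhihhhhh   [C ::= i]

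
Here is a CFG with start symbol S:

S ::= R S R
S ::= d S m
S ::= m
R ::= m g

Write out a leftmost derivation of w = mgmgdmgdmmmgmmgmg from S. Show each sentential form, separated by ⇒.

S ⇒ RSR   [S ::= R S R]
RSR ⇒ mgSR   [R ::= m g]
mgSR ⇒ mgRSRR   [S ::= R S R]
mgRSRR ⇒ mgmgSRR   [R ::= m g]
mgmgSRR ⇒ mgmgdSmRR   [S ::= d S m]
mgmgdSmRR ⇒ mgmgdRSRmRR   [S ::= R S R]
mgmgdRSRmRR ⇒ mgmgdmgSRmRR   [R ::= m g]
mgmgdmgSRmRR ⇒ mgmgdmgdSmRmRR   [S ::= d S m]
mgmgdmgdSmRmRR ⇒ mgmgdmgdmmRmRR   [S ::= m]
mgmgdmgdmmRmRR ⇒ mgmgdmgdmmmgmRR   [R ::= m g]
mgmgdmgdmmmgmRR ⇒ mgmgdmgdmmmgmmgR   [R ::= m g]
mgmgdmgdmmmgmmgR ⇒ mgmgdmgdmmmgmmgmg   [R ::= m g]

S ⇒ RSR ⇒ mgSR ⇒ mgRSRR ⇒ mgmgSRR ⇒ mgmgdSmRR ⇒ mgmgdRSRmRR ⇒ mgmgdmgSRmRR ⇒ mgmgdmgdSmRmRR ⇒ mgmgdmgdmmRmRR ⇒ mgmgdmgdmmmgmRR ⇒ mgmgdmgdmmmgmmgR ⇒ mgmgdmgdmmmgmmgmg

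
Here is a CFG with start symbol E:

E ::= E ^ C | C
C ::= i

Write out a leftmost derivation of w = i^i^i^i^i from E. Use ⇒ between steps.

E ⇒ E^C ⇒ E^C^C ⇒ E^C^C^C ⇒ E^C^C^C^C ⇒ C^C^C^C^C ⇒ i^C^C^C^C ⇒ i^i^C^C^C ⇒ i^i^i^C^C ⇒ i^i^i^i^C ⇒ i^i^i^i^i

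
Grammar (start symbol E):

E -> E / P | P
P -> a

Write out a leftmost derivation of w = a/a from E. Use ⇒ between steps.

E⇒E/P⇒P/P⇒a/P⇒a/a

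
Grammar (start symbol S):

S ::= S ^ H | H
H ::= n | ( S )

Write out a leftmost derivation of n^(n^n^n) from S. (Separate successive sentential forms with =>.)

S => S^H   [S ::= S ^ H]
S^H => H^H   [S ::= H]
H^H => n^H   [H ::= n]
n^H => n^(S)   [H ::= ( S )]
n^(S) => n^(S^H)   [S ::= S ^ H]
n^(S^H) => n^(S^H^H)   [S ::= S ^ H]
n^(S^H^H) => n^(H^H^H)   [S ::= H]
n^(H^H^H) => n^(n^H^H)   [H ::= n]
n^(n^H^H) => n^(n^n^H)   [H ::= n]
n^(n^n^H) => n^(n^n^n)   [H ::= n]

S => S^H => H^H => n^H => n^(S) => n^(S^H) => n^(S^H^H) => n^(H^H^H) => n^(n^H^H) => n^(n^n^H) => n^(n^n^n)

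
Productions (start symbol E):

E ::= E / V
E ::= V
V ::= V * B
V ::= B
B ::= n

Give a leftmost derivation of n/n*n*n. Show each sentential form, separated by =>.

E => E/V => V/V => B/V => n/V => n/V*B => n/V*B*B => n/B*B*B => n/n*B*B => n/n*n*B => n/n*n*n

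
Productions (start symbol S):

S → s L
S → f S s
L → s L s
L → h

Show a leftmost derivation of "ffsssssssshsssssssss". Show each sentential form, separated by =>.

S => fSs => ffSss => ffsLss => ffssLsss => ffsssLssss => ffssssLsssss => ffsssssLssssss => ffssssssLsssssss => ffsssssssLssssssss => ffssssssssLsssssssss => ffsssssssshsssssssss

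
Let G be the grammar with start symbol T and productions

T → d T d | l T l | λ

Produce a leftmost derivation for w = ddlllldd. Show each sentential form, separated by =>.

T=>dTd=>ddTdd=>ddlTldd=>ddllTlldd=>ddlllldd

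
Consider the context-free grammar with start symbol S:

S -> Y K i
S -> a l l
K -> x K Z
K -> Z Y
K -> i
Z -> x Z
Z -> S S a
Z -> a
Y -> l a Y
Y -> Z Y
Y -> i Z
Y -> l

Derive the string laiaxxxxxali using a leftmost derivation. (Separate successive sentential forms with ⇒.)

S ⇒ YKi   [S -> Y K i]
YKi ⇒ laYKi   [Y -> l a Y]
laYKi ⇒ laiZKi   [Y -> i Z]
laiZKi ⇒ laiaKi   [Z -> a]
laiaKi ⇒ laiaZYi   [K -> Z Y]
laiaZYi ⇒ laiaxZYi   [Z -> x Z]
laiaxZYi ⇒ laiaxxZYi   [Z -> x Z]
laiaxxZYi ⇒ laiaxxxZYi   [Z -> x Z]
laiaxxxZYi ⇒ laiaxxxxZYi   [Z -> x Z]
laiaxxxxZYi ⇒ laiaxxxxxZYi   [Z -> x Z]
laiaxxxxxZYi ⇒ laiaxxxxxaYi   [Z -> a]
laiaxxxxxaYi ⇒ laiaxxxxxali   [Y -> l]

S ⇒ YKi ⇒ laYKi ⇒ laiZKi ⇒ laiaKi ⇒ laiaZYi ⇒ laiaxZYi ⇒ laiaxxZYi ⇒ laiaxxxZYi ⇒ laiaxxxxZYi ⇒ laiaxxxxxZYi ⇒ laiaxxxxxaYi ⇒ laiaxxxxxali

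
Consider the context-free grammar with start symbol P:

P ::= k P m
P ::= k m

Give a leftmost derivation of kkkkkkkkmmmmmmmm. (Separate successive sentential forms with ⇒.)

P⇒kPm⇒kkPmm⇒kkkPmmm⇒kkkkPmmmm⇒kkkkkPmmmmm⇒kkkkkkPmmmmmm⇒kkkkkkkPmmmmmmm⇒kkkkkkkkmmmmmmmm

P ⇒ kPm   [P ::= k P m]
kPm ⇒ kkPmm   [P ::= k P m]
kkPmm ⇒ kkkPmmm   [P ::= k P m]
kkkPmmm ⇒ kkkkPmmmm   [P ::= k P m]
kkkkPmmmm ⇒ kkkkkPmmmmm   [P ::= k P m]
kkkkkPmmmmm ⇒ kkkkkkPmmmmmm   [P ::= k P m]
kkkkkkPmmmmmm ⇒ kkkkkkkPmmmmmmm   [P ::= k P m]
kkkkkkkPmmmmmmm ⇒ kkkkkkkkmmmmmmmm   [P ::= k m]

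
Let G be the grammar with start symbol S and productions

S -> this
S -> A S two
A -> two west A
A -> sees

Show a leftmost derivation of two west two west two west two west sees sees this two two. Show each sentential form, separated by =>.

S => A S two => two west A S two => two west two west A S two => two west two west two west A S two => two west two west two west two west A S two => two west two west two west two west sees S two => two west two west two west two west sees A S two two => two west two west two west two west sees sees S two two => two west two west two west two west sees sees this two two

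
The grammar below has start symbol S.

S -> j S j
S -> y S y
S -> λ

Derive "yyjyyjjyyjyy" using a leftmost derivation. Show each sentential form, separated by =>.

S => ySy => yySyy => yyjSjyy => yyjySyjyy => yyjyySyyjyy => yyjyyjSjyyjyy => yyjyyjjyyjyy

S => ySy   [S -> y S y]
ySy => yySyy   [S -> y S y]
yySyy => yyjSjyy   [S -> j S j]
yyjSjyy => yyjySyjyy   [S -> y S y]
yyjySyjyy => yyjyySyyjyy   [S -> y S y]
yyjyySyyjyy => yyjyyjSjyyjyy   [S -> j S j]
yyjyyjSjyyjyy => yyjyyjjyyjyy   [S -> λ]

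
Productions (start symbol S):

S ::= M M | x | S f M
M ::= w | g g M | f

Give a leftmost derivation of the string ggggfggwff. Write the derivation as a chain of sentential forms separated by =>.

S => SfM   [S ::= S f M]
SfM => MMfM   [S ::= M M]
MMfM => ggMMfM   [M ::= g g M]
ggMMfM => ggggMMfM   [M ::= g g M]
ggggMMfM => ggggfMfM   [M ::= f]
ggggfMfM => ggggfggMfM   [M ::= g g M]
ggggfggMfM => ggggfggwfM   [M ::= w]
ggggfggwfM => ggggfggwff   [M ::= f]

S=>SfM=>MMfM=>ggMMfM=>ggggMMfM=>ggggfMfM=>ggggfggMfM=>ggggfggwfM=>ggggfggwff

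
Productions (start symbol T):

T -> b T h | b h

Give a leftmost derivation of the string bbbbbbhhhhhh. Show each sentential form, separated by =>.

T => bTh => bbThh => bbbThhh => bbbbThhhh => bbbbbThhhhh => bbbbbbhhhhhh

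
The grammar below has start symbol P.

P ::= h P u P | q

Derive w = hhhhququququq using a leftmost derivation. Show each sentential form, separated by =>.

P => hPuP => hhPuPuP => hhhPuPuPuP => hhhhPuPuPuPuP => hhhhquPuPuPuP => hhhhququPuPuP => hhhhquququPuP => hhhhququququP => hhhhququququq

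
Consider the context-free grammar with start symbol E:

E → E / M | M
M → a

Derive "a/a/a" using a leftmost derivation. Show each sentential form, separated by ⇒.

E ⇒ E/M   [E → E / M]
E/M ⇒ E/M/M   [E → E / M]
E/M/M ⇒ M/M/M   [E → M]
M/M/M ⇒ a/M/M   [M → a]
a/M/M ⇒ a/a/M   [M → a]
a/a/M ⇒ a/a/a   [M → a]

E ⇒ E/M ⇒ E/M/M ⇒ M/M/M ⇒ a/M/M ⇒ a/a/M ⇒ a/a/a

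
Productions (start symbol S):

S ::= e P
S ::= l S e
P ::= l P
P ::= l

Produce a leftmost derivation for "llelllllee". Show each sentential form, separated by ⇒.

S⇒lSe⇒llSee⇒llePee⇒llelPee⇒llellPee⇒llelllPee⇒llellllPee⇒llelllllee

S ⇒ lSe   [S ::= l S e]
lSe ⇒ llSee   [S ::= l S e]
llSee ⇒ llePee   [S ::= e P]
llePee ⇒ llelPee   [P ::= l P]
llelPee ⇒ llellPee   [P ::= l P]
llellPee ⇒ llelllPee   [P ::= l P]
llelllPee ⇒ llellllPee   [P ::= l P]
llellllPee ⇒ llelllllee   [P ::= l]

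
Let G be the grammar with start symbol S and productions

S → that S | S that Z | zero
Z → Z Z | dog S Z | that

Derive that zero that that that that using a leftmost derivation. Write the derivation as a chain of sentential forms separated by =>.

S => that S => that S that Z => that S that Z that Z => that zero that Z that Z => that zero that that that Z => that zero that that that that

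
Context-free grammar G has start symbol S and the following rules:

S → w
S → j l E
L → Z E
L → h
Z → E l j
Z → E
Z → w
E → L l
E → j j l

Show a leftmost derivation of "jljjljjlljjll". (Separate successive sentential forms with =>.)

S => jlE   [S → j l E]
jlE => jlLl   [E → L l]
jlLl => jlZEl   [L → Z E]
jlZEl => jlEEl   [Z → E]
jlEEl => jlLlEl   [E → L l]
jlLlEl => jlZElEl   [L → Z E]
jlZElEl => jlEElEl   [Z → E]
jlEElEl => jljjlElEl   [E → j j l]
jljjlElEl => jljjljjllEl   [E → j j l]
jljjljjllEl => jljjljjlljjll   [E → j j l]

S => jlE => jlLl => jlZEl => jlEEl => jlLlEl => jlZElEl => jlEElEl => jljjlElEl => jljjljjllEl => jljjljjlljjll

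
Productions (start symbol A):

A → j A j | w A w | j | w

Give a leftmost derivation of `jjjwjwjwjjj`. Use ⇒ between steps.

A ⇒ jAj   [A → j A j]
jAj ⇒ jjAjj   [A → j A j]
jjAjj ⇒ jjjAjjj   [A → j A j]
jjjAjjj ⇒ jjjwAwjjj   [A → w A w]
jjjwAwjjj ⇒ jjjwjAjwjjj   [A → j A j]
jjjwjAjwjjj ⇒ jjjwjwjwjjj   [A → w]

A ⇒ jAj ⇒ jjAjj ⇒ jjjAjjj ⇒ jjjwAwjjj ⇒ jjjwjAjwjjj ⇒ jjjwjwjwjjj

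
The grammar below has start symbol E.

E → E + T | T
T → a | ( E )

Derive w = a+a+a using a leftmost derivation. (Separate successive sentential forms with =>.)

E => E+T => E+T+T => T+T+T => a+T+T => a+a+T => a+a+a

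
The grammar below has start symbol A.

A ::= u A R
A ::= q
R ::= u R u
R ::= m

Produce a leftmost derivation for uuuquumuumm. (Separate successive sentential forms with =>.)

A => uAR   [A ::= u A R]
uAR => uuARR   [A ::= u A R]
uuARR => uuuARRR   [A ::= u A R]
uuuARRR => uuuqRRR   [A ::= q]
uuuqRRR => uuuquRuRR   [R ::= u R u]
uuuquRuRR => uuuquuRuuRR   [R ::= u R u]
uuuquuRuuRR => uuuquumuuRR   [R ::= m]
uuuquumuuRR => uuuquumuumR   [R ::= m]
uuuquumuumR => uuuquumuumm   [R ::= m]

A=>uAR=>uuARR=>uuuARRR=>uuuqRRR=>uuuquRuRR=>uuuquuRuuRR=>uuuquumuuRR=>uuuquumuumR=>uuuquumuumm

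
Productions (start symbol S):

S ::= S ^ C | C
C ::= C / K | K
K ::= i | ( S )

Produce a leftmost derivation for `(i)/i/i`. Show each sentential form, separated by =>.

S => C => C/K => C/K/K => K/K/K => (S)/K/K => (C)/K/K => (K)/K/K => (i)/K/K => (i)/i/K => (i)/i/i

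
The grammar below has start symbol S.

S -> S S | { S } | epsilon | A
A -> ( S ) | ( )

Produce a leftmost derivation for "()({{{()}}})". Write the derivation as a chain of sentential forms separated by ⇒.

S ⇒ SS   [S -> S S]
SS ⇒ AS   [S -> A]
AS ⇒ ()S   [A -> ( )]
()S ⇒ ()SS   [S -> S S]
()SS ⇒ ()AS   [S -> A]
()AS ⇒ ()(S)S   [A -> ( S )]
()(S)S ⇒ ()({S})S   [S -> { S }]
()({S})S ⇒ ()({{S}})S   [S -> { S }]
()({{S}})S ⇒ ()({{{S}}})S   [S -> { S }]
()({{{S}}})S ⇒ ()({{{A}}})S   [S -> A]
()({{{A}}})S ⇒ ()({{{()}}})S   [A -> ( )]
()({{{()}}})S ⇒ ()({{{()}}})   [S -> epsilon]

S⇒SS⇒AS⇒()S⇒()SS⇒()AS⇒()(S)S⇒()({S})S⇒()({{S}})S⇒()({{{S}}})S⇒()({{{A}}})S⇒()({{{()}}})S⇒()({{{()}}})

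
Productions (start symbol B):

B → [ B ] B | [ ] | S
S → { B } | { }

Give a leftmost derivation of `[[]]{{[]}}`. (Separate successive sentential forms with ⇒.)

B⇒[B]B⇒[[]]B⇒[[]]S⇒[[]]{B}⇒[[]]{S}⇒[[]]{{B}}⇒[[]]{{[]}}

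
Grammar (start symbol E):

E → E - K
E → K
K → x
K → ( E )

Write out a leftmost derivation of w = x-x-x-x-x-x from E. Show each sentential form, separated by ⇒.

E ⇒ E-K ⇒ E-K-K ⇒ E-K-K-K ⇒ E-K-K-K-K ⇒ E-K-K-K-K-K ⇒ K-K-K-K-K-K ⇒ x-K-K-K-K-K ⇒ x-x-K-K-K-K ⇒ x-x-x-K-K-K ⇒ x-x-x-x-K-K ⇒ x-x-x-x-x-K ⇒ x-x-x-x-x-x

E ⇒ E-K   [E → E - K]
E-K ⇒ E-K-K   [E → E - K]
E-K-K ⇒ E-K-K-K   [E → E - K]
E-K-K-K ⇒ E-K-K-K-K   [E → E - K]
E-K-K-K-K ⇒ E-K-K-K-K-K   [E → E - K]
E-K-K-K-K-K ⇒ K-K-K-K-K-K   [E → K]
K-K-K-K-K-K ⇒ x-K-K-K-K-K   [K → x]
x-K-K-K-K-K ⇒ x-x-K-K-K-K   [K → x]
x-x-K-K-K-K ⇒ x-x-x-K-K-K   [K → x]
x-x-x-K-K-K ⇒ x-x-x-x-K-K   [K → x]
x-x-x-x-K-K ⇒ x-x-x-x-x-K   [K → x]
x-x-x-x-x-K ⇒ x-x-x-x-x-x   [K → x]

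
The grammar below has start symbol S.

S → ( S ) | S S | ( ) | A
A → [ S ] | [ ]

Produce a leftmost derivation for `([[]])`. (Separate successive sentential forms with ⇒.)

S ⇒ (S)   [S → ( S )]
(S) ⇒ (A)   [S → A]
(A) ⇒ ([S])   [A → [ S ]]
([S]) ⇒ ([A])   [S → A]
([A]) ⇒ ([[]])   [A → [ ]]

S ⇒ (S) ⇒ (A) ⇒ ([S]) ⇒ ([A]) ⇒ ([[]])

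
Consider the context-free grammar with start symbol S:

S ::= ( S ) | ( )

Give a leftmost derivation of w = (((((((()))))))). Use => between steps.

S => (S) => ((S)) => (((S))) => ((((S)))) => (((((S))))) => ((((((S)))))) => (((((((S))))))) => (((((((())))))))

S => (S)   [S ::= ( S )]
(S) => ((S))   [S ::= ( S )]
((S)) => (((S)))   [S ::= ( S )]
(((S))) => ((((S))))   [S ::= ( S )]
((((S)))) => (((((S)))))   [S ::= ( S )]
(((((S))))) => ((((((S))))))   [S ::= ( S )]
((((((S)))))) => (((((((S)))))))   [S ::= ( S )]
(((((((S))))))) => (((((((())))))))   [S ::= ( )]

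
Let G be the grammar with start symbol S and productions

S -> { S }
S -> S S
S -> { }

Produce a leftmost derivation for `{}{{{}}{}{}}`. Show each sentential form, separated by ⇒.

S ⇒ SS   [S -> S S]
SS ⇒ {}S   [S -> { }]
{}S ⇒ {}{S}   [S -> { S }]
{}{S} ⇒ {}{SS}   [S -> S S]
{}{SS} ⇒ {}{SSS}   [S -> S S]
{}{SSS} ⇒ {}{{S}SS}   [S -> { S }]
{}{{S}SS} ⇒ {}{{{}}SS}   [S -> { }]
{}{{{}}SS} ⇒ {}{{{}}{}S}   [S -> { }]
{}{{{}}{}S} ⇒ {}{{{}}{}{}}   [S -> { }]

S ⇒ SS ⇒ {}S ⇒ {}{S} ⇒ {}{SS} ⇒ {}{SSS} ⇒ {}{{S}SS} ⇒ {}{{{}}SS} ⇒ {}{{{}}{}S} ⇒ {}{{{}}{}{}}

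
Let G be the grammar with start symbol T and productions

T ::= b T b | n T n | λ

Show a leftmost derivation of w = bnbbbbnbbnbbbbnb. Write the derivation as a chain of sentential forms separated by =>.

T => bTb   [T ::= b T b]
bTb => bnTnb   [T ::= n T n]
bnTnb => bnbTbnb   [T ::= b T b]
bnbTbnb => bnbbTbbnb   [T ::= b T b]
bnbbTbbnb => bnbbbTbbbnb   [T ::= b T b]
bnbbbTbbbnb => bnbbbbTbbbbnb   [T ::= b T b]
bnbbbbTbbbbnb => bnbbbbnTnbbbbnb   [T ::= n T n]
bnbbbbnTnbbbbnb => bnbbbbnbTbnbbbbnb   [T ::= b T b]
bnbbbbnbTbnbbbbnb => bnbbbbnbbnbbbbnb   [T ::= λ]

T => bTb => bnTnb => bnbTbnb => bnbbTbbnb => bnbbbTbbbnb => bnbbbbTbbbbnb => bnbbbbnTnbbbbnb => bnbbbbnbTbnbbbbnb => bnbbbbnbbnbbbbnb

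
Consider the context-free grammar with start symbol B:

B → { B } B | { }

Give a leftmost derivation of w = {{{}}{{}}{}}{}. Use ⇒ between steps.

B ⇒ {B}B   [B → { B } B]
{B}B ⇒ {{B}B}B   [B → { B } B]
{{B}B}B ⇒ {{{}}B}B   [B → { }]
{{{}}B}B ⇒ {{{}}{B}B}B   [B → { B } B]
{{{}}{B}B}B ⇒ {{{}}{{}}B}B   [B → { }]
{{{}}{{}}B}B ⇒ {{{}}{{}}{}}B   [B → { }]
{{{}}{{}}{}}B ⇒ {{{}}{{}}{}}{}   [B → { }]

B⇒{B}B⇒{{B}B}B⇒{{{}}B}B⇒{{{}}{B}B}B⇒{{{}}{{}}B}B⇒{{{}}{{}}{}}B⇒{{{}}{{}}{}}{}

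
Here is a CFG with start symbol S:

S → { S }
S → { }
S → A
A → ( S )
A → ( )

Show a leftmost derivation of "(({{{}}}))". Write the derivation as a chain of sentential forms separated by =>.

S => A => (S) => (A) => ((S)) => (({S})) => (({{S}})) => (({{{}}}))

S => A   [S → A]
A => (S)   [A → ( S )]
(S) => (A)   [S → A]
(A) => ((S))   [A → ( S )]
((S)) => (({S}))   [S → { S }]
(({S})) => (({{S}}))   [S → { S }]
(({{S}})) => (({{{}}}))   [S → { }]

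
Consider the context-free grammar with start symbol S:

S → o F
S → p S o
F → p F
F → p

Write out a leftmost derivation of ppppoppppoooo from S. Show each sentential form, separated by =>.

S => pSo => ppSoo => pppSooo => ppppSoooo => ppppoFoooo => ppppopFoooo => ppppoppFoooo => ppppopppFoooo => ppppoppppoooo

S => pSo   [S → p S o]
pSo => ppSoo   [S → p S o]
ppSoo => pppSooo   [S → p S o]
pppSooo => ppppSoooo   [S → p S o]
ppppSoooo => ppppoFoooo   [S → o F]
ppppoFoooo => ppppopFoooo   [F → p F]
ppppopFoooo => ppppoppFoooo   [F → p F]
ppppoppFoooo => ppppopppFoooo   [F → p F]
ppppopppFoooo => ppppoppppoooo   [F → p]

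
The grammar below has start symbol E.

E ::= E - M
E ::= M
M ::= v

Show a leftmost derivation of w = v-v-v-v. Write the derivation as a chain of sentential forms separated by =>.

E=>E-M=>E-M-M=>E-M-M-M=>M-M-M-M=>v-M-M-M=>v-v-M-M=>v-v-v-M=>v-v-v-v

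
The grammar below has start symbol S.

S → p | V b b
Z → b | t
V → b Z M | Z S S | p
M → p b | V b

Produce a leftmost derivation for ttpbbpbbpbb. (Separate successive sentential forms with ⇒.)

S ⇒ Vbb ⇒ ZSSbb ⇒ tSSbb ⇒ tVbbSbb ⇒ tZSSbbSbb ⇒ ttSSbbSbb ⇒ ttVbbSbbSbb ⇒ ttpbbSbbSbb ⇒ ttpbbpbbSbb ⇒ ttpbbpbbpbb

S ⇒ Vbb   [S → V b b]
Vbb ⇒ ZSSbb   [V → Z S S]
ZSSbb ⇒ tSSbb   [Z → t]
tSSbb ⇒ tVbbSbb   [S → V b b]
tVbbSbb ⇒ tZSSbbSbb   [V → Z S S]
tZSSbbSbb ⇒ ttSSbbSbb   [Z → t]
ttSSbbSbb ⇒ ttVbbSbbSbb   [S → V b b]
ttVbbSbbSbb ⇒ ttpbbSbbSbb   [V → p]
ttpbbSbbSbb ⇒ ttpbbpbbSbb   [S → p]
ttpbbpbbSbb ⇒ ttpbbpbbpbb   [S → p]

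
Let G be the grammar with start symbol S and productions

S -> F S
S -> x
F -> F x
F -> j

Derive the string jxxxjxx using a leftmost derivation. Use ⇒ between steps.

S ⇒ FS ⇒ FxS ⇒ FxxS ⇒ FxxxS ⇒ jxxxS ⇒ jxxxFS ⇒ jxxxFxS ⇒ jxxxjxS ⇒ jxxxjxx

S ⇒ FS   [S -> F S]
FS ⇒ FxS   [F -> F x]
FxS ⇒ FxxS   [F -> F x]
FxxS ⇒ FxxxS   [F -> F x]
FxxxS ⇒ jxxxS   [F -> j]
jxxxS ⇒ jxxxFS   [S -> F S]
jxxxFS ⇒ jxxxFxS   [F -> F x]
jxxxFxS ⇒ jxxxjxS   [F -> j]
jxxxjxS ⇒ jxxxjxx   [S -> x]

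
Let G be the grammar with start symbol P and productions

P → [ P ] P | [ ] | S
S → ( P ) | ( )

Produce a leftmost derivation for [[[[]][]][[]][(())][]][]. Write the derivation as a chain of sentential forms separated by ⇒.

P ⇒ [P]P   [P → [ P ] P]
[P]P ⇒ [[P]P]P   [P → [ P ] P]
[[P]P]P ⇒ [[[P]P]P]P   [P → [ P ] P]
[[[P]P]P]P ⇒ [[[[]]P]P]P   [P → [ ]]
[[[[]]P]P]P ⇒ [[[[]][]]P]P   [P → [ ]]
[[[[]][]]P]P ⇒ [[[[]][]][P]P]P   [P → [ P ] P]
[[[[]][]][P]P]P ⇒ [[[[]][]][[]]P]P   [P → [ ]]
[[[[]][]][[]]P]P ⇒ [[[[]][]][[]][P]P]P   [P → [ P ] P]
[[[[]][]][[]][P]P]P ⇒ [[[[]][]][[]][S]P]P   [P → S]
[[[[]][]][[]][S]P]P ⇒ [[[[]][]][[]][(P)]P]P   [S → ( P )]
[[[[]][]][[]][(P)]P]P ⇒ [[[[]][]][[]][(S)]P]P   [P → S]
[[[[]][]][[]][(S)]P]P ⇒ [[[[]][]][[]][(())]P]P   [S → ( )]
[[[[]][]][[]][(())]P]P ⇒ [[[[]][]][[]][(())][]]P   [P → [ ]]
[[[[]][]][[]][(())][]]P ⇒ [[[[]][]][[]][(())][]][]   [P → [ ]]

P ⇒ [P]P ⇒ [[P]P]P ⇒ [[[P]P]P]P ⇒ [[[[]]P]P]P ⇒ [[[[]][]]P]P ⇒ [[[[]][]][P]P]P ⇒ [[[[]][]][[]]P]P ⇒ [[[[]][]][[]][P]P]P ⇒ [[[[]][]][[]][S]P]P ⇒ [[[[]][]][[]][(P)]P]P ⇒ [[[[]][]][[]][(S)]P]P ⇒ [[[[]][]][[]][(())]P]P ⇒ [[[[]][]][[]][(())][]]P ⇒ [[[[]][]][[]][(())][]][]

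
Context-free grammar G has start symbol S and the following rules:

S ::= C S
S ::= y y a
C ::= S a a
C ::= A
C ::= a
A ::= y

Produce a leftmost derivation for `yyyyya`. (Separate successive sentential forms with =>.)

S=>CS=>AS=>yS=>yCS=>yAS=>yyS=>yyCS=>yyAS=>yyyS=>yyyyya

S => CS   [S ::= C S]
CS => AS   [C ::= A]
AS => yS   [A ::= y]
yS => yCS   [S ::= C S]
yCS => yAS   [C ::= A]
yAS => yyS   [A ::= y]
yyS => yyCS   [S ::= C S]
yyCS => yyAS   [C ::= A]
yyAS => yyyS   [A ::= y]
yyyS => yyyyya   [S ::= y y a]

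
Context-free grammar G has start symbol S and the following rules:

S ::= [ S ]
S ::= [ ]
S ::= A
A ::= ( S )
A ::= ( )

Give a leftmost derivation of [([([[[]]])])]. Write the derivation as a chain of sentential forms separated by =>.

S => [S] => [A] => [(S)] => [([S])] => [([A])] => [([(S)])] => [([([S])])] => [([([[S]])])] => [([([[[]]])])]

S => [S]   [S ::= [ S ]]
[S] => [A]   [S ::= A]
[A] => [(S)]   [A ::= ( S )]
[(S)] => [([S])]   [S ::= [ S ]]
[([S])] => [([A])]   [S ::= A]
[([A])] => [([(S)])]   [A ::= ( S )]
[([(S)])] => [([([S])])]   [S ::= [ S ]]
[([([S])])] => [([([[S]])])]   [S ::= [ S ]]
[([([[S]])])] => [([([[[]]])])]   [S ::= [ ]]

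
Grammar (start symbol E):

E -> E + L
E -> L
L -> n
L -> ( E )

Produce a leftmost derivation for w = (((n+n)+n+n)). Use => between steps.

E => L => (E) => (L) => ((E)) => ((E+L)) => ((E+L+L)) => ((L+L+L)) => (((E)+L+L)) => (((E+L)+L+L)) => (((L+L)+L+L)) => (((n+L)+L+L)) => (((n+n)+L+L)) => (((n+n)+n+L)) => (((n+n)+n+n))

E => L   [E -> L]
L => (E)   [L -> ( E )]
(E) => (L)   [E -> L]
(L) => ((E))   [L -> ( E )]
((E)) => ((E+L))   [E -> E + L]
((E+L)) => ((E+L+L))   [E -> E + L]
((E+L+L)) => ((L+L+L))   [E -> L]
((L+L+L)) => (((E)+L+L))   [L -> ( E )]
(((E)+L+L)) => (((E+L)+L+L))   [E -> E + L]
(((E+L)+L+L)) => (((L+L)+L+L))   [E -> L]
(((L+L)+L+L)) => (((n+L)+L+L))   [L -> n]
(((n+L)+L+L)) => (((n+n)+L+L))   [L -> n]
(((n+n)+L+L)) => (((n+n)+n+L))   [L -> n]
(((n+n)+n+L)) => (((n+n)+n+n))   [L -> n]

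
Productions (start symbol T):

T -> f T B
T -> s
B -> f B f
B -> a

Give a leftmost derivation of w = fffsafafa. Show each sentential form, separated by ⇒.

T ⇒ fTB   [T -> f T B]
fTB ⇒ ffTBB   [T -> f T B]
ffTBB ⇒ fffTBBB   [T -> f T B]
fffTBBB ⇒ fffsBBB   [T -> s]
fffsBBB ⇒ fffsaBB   [B -> a]
fffsaBB ⇒ fffsafBfB   [B -> f B f]
fffsafBfB ⇒ fffsafafB   [B -> a]
fffsafafB ⇒ fffsafafa   [B -> a]

T⇒fTB⇒ffTBB⇒fffTBBB⇒fffsBBB⇒fffsaBB⇒fffsafBfB⇒fffsafafB⇒fffsafafa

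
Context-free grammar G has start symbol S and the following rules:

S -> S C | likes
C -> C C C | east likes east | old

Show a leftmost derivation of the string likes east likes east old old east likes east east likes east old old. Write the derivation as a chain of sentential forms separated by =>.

S => S C => likes C => likes C C C => likes C C C C C => likes C C C C C C C => likes east likes east C C C C C C => likes east likes east old C C C C C => likes east likes east old old C C C C => likes east likes east old old east likes east C C C => likes east likes east old old east likes east east likes east C C => likes east likes east old old east likes east east likes east old C => likes east likes east old old east likes east east likes east old old

S => S C   [S -> S C]
S C => likes C   [S -> likes]
likes C => likes C C C   [C -> C C C]
likes C C C => likes C C C C C   [C -> C C C]
likes C C C C C => likes C C C C C C C   [C -> C C C]
likes C C C C C C C => likes east likes east C C C C C C   [C -> east likes east]
likes east likes east C C C C C C => likes east likes east old C C C C C   [C -> old]
likes east likes east old C C C C C => likes east likes east old old C C C C   [C -> old]
likes east likes east old old C C C C => likes east likes east old old east likes east C C C   [C -> east likes east]
likes east likes east old old east likes east C C C => likes east likes east old old east likes east east likes east C C   [C -> east likes east]
likes east likes east old old east likes east east likes east C C => likes east likes east old old east likes east east likes east old C   [C -> old]
likes east likes east old old east likes east east likes east old C => likes east likes east old old east likes east east likes east old old   [C -> old]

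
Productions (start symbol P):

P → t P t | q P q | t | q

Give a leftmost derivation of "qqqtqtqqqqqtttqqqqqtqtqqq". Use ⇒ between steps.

P⇒qPq⇒qqPqq⇒qqqPqqq⇒qqqtPtqqq⇒qqqtqPqtqqq⇒qqqtqtPtqtqqq⇒qqqtqtqPqtqtqqq⇒qqqtqtqqPqqtqtqqq⇒qqqtqtqqqPqqqtqtqqq⇒qqqtqtqqqqPqqqqtqtqqq⇒qqqtqtqqqqqPqqqqqtqtqqq⇒qqqtqtqqqqqtPtqqqqqtqtqqq⇒qqqtqtqqqqqtttqqqqqtqtqqq

P ⇒ qPq   [P → q P q]
qPq ⇒ qqPqq   [P → q P q]
qqPqq ⇒ qqqPqqq   [P → q P q]
qqqPqqq ⇒ qqqtPtqqq   [P → t P t]
qqqtPtqqq ⇒ qqqtqPqtqqq   [P → q P q]
qqqtqPqtqqq ⇒ qqqtqtPtqtqqq   [P → t P t]
qqqtqtPtqtqqq ⇒ qqqtqtqPqtqtqqq   [P → q P q]
qqqtqtqPqtqtqqq ⇒ qqqtqtqqPqqtqtqqq   [P → q P q]
qqqtqtqqPqqtqtqqq ⇒ qqqtqtqqqPqqqtqtqqq   [P → q P q]
qqqtqtqqqPqqqtqtqqq ⇒ qqqtqtqqqqPqqqqtqtqqq   [P → q P q]
qqqtqtqqqqPqqqqtqtqqq ⇒ qqqtqtqqqqqPqqqqqtqtqqq   [P → q P q]
qqqtqtqqqqqPqqqqqtqtqqq ⇒ qqqtqtqqqqqtPtqqqqqtqtqqq   [P → t P t]
qqqtqtqqqqqtPtqqqqqtqtqqq ⇒ qqqtqtqqqqqtttqqqqqtqtqqq   [P → t]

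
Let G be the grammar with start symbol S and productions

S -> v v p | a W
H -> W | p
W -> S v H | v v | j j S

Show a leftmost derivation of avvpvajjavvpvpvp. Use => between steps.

S => aW   [S -> a W]
aW => aSvH   [W -> S v H]
aSvH => avvpvH   [S -> v v p]
avvpvH => avvpvW   [H -> W]
avvpvW => avvpvSvH   [W -> S v H]
avvpvSvH => avvpvaWvH   [S -> a W]
avvpvaWvH => avvpvajjSvH   [W -> j j S]
avvpvajjSvH => avvpvajjaWvH   [S -> a W]
avvpvajjaWvH => avvpvajjaSvHvH   [W -> S v H]
avvpvajjaSvHvH => avvpvajjavvpvHvH   [S -> v v p]
avvpvajjavvpvHvH => avvpvajjavvpvpvH   [H -> p]
avvpvajjavvpvpvH => avvpvajjavvpvpvp   [H -> p]

S=>aW=>aSvH=>avvpvH=>avvpvW=>avvpvSvH=>avvpvaWvH=>avvpvajjSvH=>avvpvajjaWvH=>avvpvajjaSvHvH=>avvpvajjavvpvHvH=>avvpvajjavvpvpvH=>avvpvajjavvpvpvp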